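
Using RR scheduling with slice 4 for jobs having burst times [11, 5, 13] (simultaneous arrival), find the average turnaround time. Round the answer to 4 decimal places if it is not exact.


Time quantum = 4
Execution trace:
  J1 runs 4 units, time = 4
  J2 runs 4 units, time = 8
  J3 runs 4 units, time = 12
  J1 runs 4 units, time = 16
  J2 runs 1 units, time = 17
  J3 runs 4 units, time = 21
  J1 runs 3 units, time = 24
  J3 runs 4 units, time = 28
  J3 runs 1 units, time = 29
Finish times: [24, 17, 29]
Average turnaround = 70/3 = 23.3333

23.3333


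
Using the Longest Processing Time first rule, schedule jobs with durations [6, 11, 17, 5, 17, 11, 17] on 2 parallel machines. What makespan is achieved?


Sort jobs in decreasing order (LPT): [17, 17, 17, 11, 11, 6, 5]
Assign each job to the least loaded machine:
  Machine 1: jobs [17, 17, 6], load = 40
  Machine 2: jobs [17, 11, 11, 5], load = 44
Makespan = max load = 44

44


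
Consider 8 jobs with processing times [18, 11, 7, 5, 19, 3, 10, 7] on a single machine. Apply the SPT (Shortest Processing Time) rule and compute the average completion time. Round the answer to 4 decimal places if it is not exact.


Sort jobs by processing time (SPT order): [3, 5, 7, 7, 10, 11, 18, 19]
Compute completion times sequentially:
  Job 1: processing = 3, completes at 3
  Job 2: processing = 5, completes at 8
  Job 3: processing = 7, completes at 15
  Job 4: processing = 7, completes at 22
  Job 5: processing = 10, completes at 32
  Job 6: processing = 11, completes at 43
  Job 7: processing = 18, completes at 61
  Job 8: processing = 19, completes at 80
Sum of completion times = 264
Average completion time = 264/8 = 33.0

33.0


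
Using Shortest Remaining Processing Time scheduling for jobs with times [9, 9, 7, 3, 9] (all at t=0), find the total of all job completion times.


Since all jobs arrive at t=0, SRPT equals SPT ordering.
SPT order: [3, 7, 9, 9, 9]
Completion times:
  Job 1: p=3, C=3
  Job 2: p=7, C=10
  Job 3: p=9, C=19
  Job 4: p=9, C=28
  Job 5: p=9, C=37
Total completion time = 3 + 10 + 19 + 28 + 37 = 97

97


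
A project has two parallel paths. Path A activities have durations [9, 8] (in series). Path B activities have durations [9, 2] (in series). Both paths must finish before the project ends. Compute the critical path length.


Path A total = 9 + 8 = 17
Path B total = 9 + 2 = 11
Critical path = longest path = max(17, 11) = 17

17


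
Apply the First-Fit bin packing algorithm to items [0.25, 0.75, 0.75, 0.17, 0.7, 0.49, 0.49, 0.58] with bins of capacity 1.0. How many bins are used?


Place items sequentially using First-Fit:
  Item 0.25 -> new Bin 1
  Item 0.75 -> Bin 1 (now 1.0)
  Item 0.75 -> new Bin 2
  Item 0.17 -> Bin 2 (now 0.92)
  Item 0.7 -> new Bin 3
  Item 0.49 -> new Bin 4
  Item 0.49 -> Bin 4 (now 0.98)
  Item 0.58 -> new Bin 5
Total bins used = 5

5


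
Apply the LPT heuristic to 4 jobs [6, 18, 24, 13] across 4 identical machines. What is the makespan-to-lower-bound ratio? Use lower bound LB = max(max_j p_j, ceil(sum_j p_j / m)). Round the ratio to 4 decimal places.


LPT order: [24, 18, 13, 6]
Machine loads after assignment: [24, 18, 13, 6]
LPT makespan = 24
Lower bound = max(max_job, ceil(total/4)) = max(24, 16) = 24
Ratio = 24 / 24 = 1.0

1.0


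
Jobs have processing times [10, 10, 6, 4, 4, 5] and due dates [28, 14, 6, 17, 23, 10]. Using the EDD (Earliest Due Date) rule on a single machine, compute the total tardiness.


Sort by due date (EDD order): [(6, 6), (5, 10), (10, 14), (4, 17), (4, 23), (10, 28)]
Compute completion times and tardiness:
  Job 1: p=6, d=6, C=6, tardiness=max(0,6-6)=0
  Job 2: p=5, d=10, C=11, tardiness=max(0,11-10)=1
  Job 3: p=10, d=14, C=21, tardiness=max(0,21-14)=7
  Job 4: p=4, d=17, C=25, tardiness=max(0,25-17)=8
  Job 5: p=4, d=23, C=29, tardiness=max(0,29-23)=6
  Job 6: p=10, d=28, C=39, tardiness=max(0,39-28)=11
Total tardiness = 33

33


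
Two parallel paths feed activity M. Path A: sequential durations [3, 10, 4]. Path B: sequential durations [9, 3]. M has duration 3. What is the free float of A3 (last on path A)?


ES(A3) = sum of predecessors on chain A = 13
EF(A3) = ES + duration = 13 + 4 = 17
Successor of A3 is M. ES(M) = max(sum(A), sum(B)) = max(17, 12) = 17
Free float = ES(successor) - EF(current) = 17 - 17 = 0

0


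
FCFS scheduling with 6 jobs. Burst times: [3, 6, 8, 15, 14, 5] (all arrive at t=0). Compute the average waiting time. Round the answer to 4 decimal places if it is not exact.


FCFS order (as given): [3, 6, 8, 15, 14, 5]
Waiting times:
  Job 1: wait = 0
  Job 2: wait = 3
  Job 3: wait = 9
  Job 4: wait = 17
  Job 5: wait = 32
  Job 6: wait = 46
Sum of waiting times = 107
Average waiting time = 107/6 = 17.8333

17.8333


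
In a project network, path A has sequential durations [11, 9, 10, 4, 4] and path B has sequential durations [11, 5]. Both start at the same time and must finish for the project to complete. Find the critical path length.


Path A total = 11 + 9 + 10 + 4 + 4 = 38
Path B total = 11 + 5 = 16
Critical path = longest path = max(38, 16) = 38

38


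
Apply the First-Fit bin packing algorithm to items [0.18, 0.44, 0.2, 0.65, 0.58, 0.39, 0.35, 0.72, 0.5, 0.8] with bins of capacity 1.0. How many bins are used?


Place items sequentially using First-Fit:
  Item 0.18 -> new Bin 1
  Item 0.44 -> Bin 1 (now 0.62)
  Item 0.2 -> Bin 1 (now 0.82)
  Item 0.65 -> new Bin 2
  Item 0.58 -> new Bin 3
  Item 0.39 -> Bin 3 (now 0.97)
  Item 0.35 -> Bin 2 (now 1.0)
  Item 0.72 -> new Bin 4
  Item 0.5 -> new Bin 5
  Item 0.8 -> new Bin 6
Total bins used = 6

6


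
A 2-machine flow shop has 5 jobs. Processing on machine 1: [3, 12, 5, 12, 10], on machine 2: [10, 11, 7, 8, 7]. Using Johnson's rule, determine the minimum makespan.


Apply Johnson's rule:
  Group 1 (a <= b): [(1, 3, 10), (3, 5, 7)]
  Group 2 (a > b): [(2, 12, 11), (4, 12, 8), (5, 10, 7)]
Optimal job order: [1, 3, 2, 4, 5]
Schedule:
  Job 1: M1 done at 3, M2 done at 13
  Job 3: M1 done at 8, M2 done at 20
  Job 2: M1 done at 20, M2 done at 31
  Job 4: M1 done at 32, M2 done at 40
  Job 5: M1 done at 42, M2 done at 49
Makespan = 49

49


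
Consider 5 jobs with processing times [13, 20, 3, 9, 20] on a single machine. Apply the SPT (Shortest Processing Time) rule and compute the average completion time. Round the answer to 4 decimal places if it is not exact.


Sort jobs by processing time (SPT order): [3, 9, 13, 20, 20]
Compute completion times sequentially:
  Job 1: processing = 3, completes at 3
  Job 2: processing = 9, completes at 12
  Job 3: processing = 13, completes at 25
  Job 4: processing = 20, completes at 45
  Job 5: processing = 20, completes at 65
Sum of completion times = 150
Average completion time = 150/5 = 30.0

30.0


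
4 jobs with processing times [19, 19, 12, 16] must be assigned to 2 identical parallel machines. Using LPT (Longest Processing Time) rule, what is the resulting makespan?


Sort jobs in decreasing order (LPT): [19, 19, 16, 12]
Assign each job to the least loaded machine:
  Machine 1: jobs [19, 16], load = 35
  Machine 2: jobs [19, 12], load = 31
Makespan = max load = 35

35


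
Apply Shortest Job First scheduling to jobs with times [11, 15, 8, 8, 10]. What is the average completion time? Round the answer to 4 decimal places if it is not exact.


SJF order (ascending): [8, 8, 10, 11, 15]
Completion times:
  Job 1: burst=8, C=8
  Job 2: burst=8, C=16
  Job 3: burst=10, C=26
  Job 4: burst=11, C=37
  Job 5: burst=15, C=52
Average completion = 139/5 = 27.8

27.8


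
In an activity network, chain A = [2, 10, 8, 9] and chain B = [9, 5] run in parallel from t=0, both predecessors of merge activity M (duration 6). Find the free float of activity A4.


ES(A4) = sum of predecessors on chain A = 20
EF(A4) = ES + duration = 20 + 9 = 29
Successor of A4 is M. ES(M) = max(sum(A), sum(B)) = max(29, 14) = 29
Free float = ES(successor) - EF(current) = 29 - 29 = 0

0


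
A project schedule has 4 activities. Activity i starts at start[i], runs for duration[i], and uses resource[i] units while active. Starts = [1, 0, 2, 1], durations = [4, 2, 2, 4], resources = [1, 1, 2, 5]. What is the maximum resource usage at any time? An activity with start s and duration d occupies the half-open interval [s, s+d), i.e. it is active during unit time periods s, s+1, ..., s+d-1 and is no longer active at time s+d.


Each activity i is active on [start_i, start_i + duration_i).
Compute total resource usage per time slot:
  t=0: active resources = [1], total = 1
  t=1: active resources = [1, 1, 5], total = 7
  t=2: active resources = [1, 2, 5], total = 8
  t=3: active resources = [1, 2, 5], total = 8
  t=4: active resources = [1, 5], total = 6
Peak resource demand = 8

8


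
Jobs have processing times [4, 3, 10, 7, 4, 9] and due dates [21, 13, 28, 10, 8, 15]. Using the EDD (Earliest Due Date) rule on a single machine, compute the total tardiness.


Sort by due date (EDD order): [(4, 8), (7, 10), (3, 13), (9, 15), (4, 21), (10, 28)]
Compute completion times and tardiness:
  Job 1: p=4, d=8, C=4, tardiness=max(0,4-8)=0
  Job 2: p=7, d=10, C=11, tardiness=max(0,11-10)=1
  Job 3: p=3, d=13, C=14, tardiness=max(0,14-13)=1
  Job 4: p=9, d=15, C=23, tardiness=max(0,23-15)=8
  Job 5: p=4, d=21, C=27, tardiness=max(0,27-21)=6
  Job 6: p=10, d=28, C=37, tardiness=max(0,37-28)=9
Total tardiness = 25

25


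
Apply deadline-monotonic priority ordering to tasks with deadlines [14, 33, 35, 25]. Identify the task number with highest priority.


Sort tasks by relative deadline (ascending):
  Task 1: deadline = 14
  Task 4: deadline = 25
  Task 2: deadline = 33
  Task 3: deadline = 35
Priority order (highest first): [1, 4, 2, 3]
Highest priority task = 1

1


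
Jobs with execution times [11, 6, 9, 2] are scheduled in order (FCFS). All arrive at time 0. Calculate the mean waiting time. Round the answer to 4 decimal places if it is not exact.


FCFS order (as given): [11, 6, 9, 2]
Waiting times:
  Job 1: wait = 0
  Job 2: wait = 11
  Job 3: wait = 17
  Job 4: wait = 26
Sum of waiting times = 54
Average waiting time = 54/4 = 13.5

13.5


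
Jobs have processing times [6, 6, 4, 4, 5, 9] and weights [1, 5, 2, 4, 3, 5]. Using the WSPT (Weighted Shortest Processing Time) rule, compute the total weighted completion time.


Compute p/w ratios and sort ascending (WSPT): [(4, 4), (6, 5), (5, 3), (9, 5), (4, 2), (6, 1)]
Compute weighted completion times:
  Job (p=4,w=4): C=4, w*C=4*4=16
  Job (p=6,w=5): C=10, w*C=5*10=50
  Job (p=5,w=3): C=15, w*C=3*15=45
  Job (p=9,w=5): C=24, w*C=5*24=120
  Job (p=4,w=2): C=28, w*C=2*28=56
  Job (p=6,w=1): C=34, w*C=1*34=34
Total weighted completion time = 321

321


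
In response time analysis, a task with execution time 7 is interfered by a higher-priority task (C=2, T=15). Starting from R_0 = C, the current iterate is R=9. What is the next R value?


R_next = C + ceil(R_prev / T_hp) * C_hp
ceil(9 / 15) = ceil(0.6) = 1
Interference = 1 * 2 = 2
R_next = 7 + 2 = 9
R_next = R_prev, so the iteration has converged (response time = 9).

9


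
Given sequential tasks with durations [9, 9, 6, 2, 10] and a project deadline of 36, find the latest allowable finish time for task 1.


LF(activity 1) = deadline - sum of successor durations
Successors: activities 2 through 5 with durations [9, 6, 2, 10]
Sum of successor durations = 27
LF = 36 - 27 = 9

9


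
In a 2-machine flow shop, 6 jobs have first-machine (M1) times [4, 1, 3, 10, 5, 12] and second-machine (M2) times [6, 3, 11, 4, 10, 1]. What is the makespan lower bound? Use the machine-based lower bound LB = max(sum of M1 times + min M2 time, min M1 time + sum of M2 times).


LB1 = sum(M1 times) + min(M2 times) = 35 + 1 = 36
LB2 = min(M1 times) + sum(M2 times) = 1 + 35 = 36
Lower bound = max(LB1, LB2) = max(36, 36) = 36

36


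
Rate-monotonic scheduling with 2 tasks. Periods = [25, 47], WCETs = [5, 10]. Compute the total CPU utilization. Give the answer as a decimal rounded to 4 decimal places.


Compute individual utilizations (exact fractions):
  Task 1: C/T = 5/25 = 1/5 (approx. 0.2)
  Task 2: C/T = 10/47 (approx. 0.2128)
Total utilization U = 1/5 + 10/47 = 97/235
Rounded to 4 decimal places: U = 0.4128
RM (Liu & Layland) bound for 2 tasks = 0.828427; compare with U = 97/235 (approx. 0.412766)
U <= bound, so schedulable by RM sufficient condition.

0.4128


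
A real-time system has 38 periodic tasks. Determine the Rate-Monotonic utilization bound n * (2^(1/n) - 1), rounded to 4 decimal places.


Compute 2^(1/38) = 1.0184080933
Subtract 1: 1.0184080933 - 1 = 0.0184080933
Multiply by n: 38 * 0.0184080933 = 0.6995075454
Round to 4 dp: 0.6995

0.6995


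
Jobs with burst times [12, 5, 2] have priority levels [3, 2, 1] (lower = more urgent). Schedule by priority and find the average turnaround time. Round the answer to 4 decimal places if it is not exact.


Sort by priority (ascending = highest first):
Order: [(1, 2), (2, 5), (3, 12)]
Completion times:
  Priority 1, burst=2, C=2
  Priority 2, burst=5, C=7
  Priority 3, burst=12, C=19
Average turnaround = 28/3 = 9.3333

9.3333


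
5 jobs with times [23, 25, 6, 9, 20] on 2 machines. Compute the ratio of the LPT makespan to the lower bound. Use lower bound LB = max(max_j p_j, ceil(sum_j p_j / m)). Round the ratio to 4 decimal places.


LPT order: [25, 23, 20, 9, 6]
Machine loads after assignment: [40, 43]
LPT makespan = 43
Lower bound = max(max_job, ceil(total/2)) = max(25, 42) = 42
Ratio = 43 / 42 = 1.0238

1.0238


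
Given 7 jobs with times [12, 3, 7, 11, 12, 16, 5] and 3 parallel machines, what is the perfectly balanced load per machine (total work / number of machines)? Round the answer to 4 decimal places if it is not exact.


Total processing time = 12 + 3 + 7 + 11 + 12 + 16 + 5 = 66
Number of machines = 3
Ideal balanced load = 66 / 3 = 22.0

22.0


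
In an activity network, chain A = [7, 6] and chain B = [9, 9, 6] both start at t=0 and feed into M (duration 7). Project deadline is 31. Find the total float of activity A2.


Forward pass: ES(A2) = sum of predecessors on chain A = 7
EF = ES + duration = 7 + 6 = 13
Backward pass: LF(M) = deadline = 31; LS(M) = 31 - 7 = 24
LF(A2) = LS(M) - sum(successors on chain A) = 24 - 0 = 24
LS = LF - duration = 24 - 6 = 18
Total float = LS - ES = 18 - 7 = 11

11


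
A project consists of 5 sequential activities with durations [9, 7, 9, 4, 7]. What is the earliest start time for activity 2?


Activity 2 starts after activities 1 through 1 complete.
Predecessor durations: [9]
ES = 9 = 9

9


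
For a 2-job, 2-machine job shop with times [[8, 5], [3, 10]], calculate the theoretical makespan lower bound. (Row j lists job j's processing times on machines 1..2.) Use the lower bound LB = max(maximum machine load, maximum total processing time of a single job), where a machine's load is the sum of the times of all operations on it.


Machine loads:
  Machine 1: 8 + 3 = 11
  Machine 2: 5 + 10 = 15
Max machine load = 15
Job totals:
  Job 1: 13
  Job 2: 13
Max job total = 13
Lower bound = max(15, 13) = 15

15


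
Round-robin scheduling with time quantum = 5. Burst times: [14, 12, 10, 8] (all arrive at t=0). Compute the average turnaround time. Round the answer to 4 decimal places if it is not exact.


Time quantum = 5
Execution trace:
  J1 runs 5 units, time = 5
  J2 runs 5 units, time = 10
  J3 runs 5 units, time = 15
  J4 runs 5 units, time = 20
  J1 runs 5 units, time = 25
  J2 runs 5 units, time = 30
  J3 runs 5 units, time = 35
  J4 runs 3 units, time = 38
  J1 runs 4 units, time = 42
  J2 runs 2 units, time = 44
Finish times: [42, 44, 35, 38]
Average turnaround = 159/4 = 39.75

39.75


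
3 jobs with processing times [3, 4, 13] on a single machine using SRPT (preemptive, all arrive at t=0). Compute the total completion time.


Since all jobs arrive at t=0, SRPT equals SPT ordering.
SPT order: [3, 4, 13]
Completion times:
  Job 1: p=3, C=3
  Job 2: p=4, C=7
  Job 3: p=13, C=20
Total completion time = 3 + 7 + 20 = 30

30


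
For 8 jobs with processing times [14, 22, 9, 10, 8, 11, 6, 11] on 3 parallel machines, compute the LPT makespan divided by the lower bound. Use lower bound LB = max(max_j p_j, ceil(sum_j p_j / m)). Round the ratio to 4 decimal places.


LPT order: [22, 14, 11, 11, 10, 9, 8, 6]
Machine loads after assignment: [31, 30, 30]
LPT makespan = 31
Lower bound = max(max_job, ceil(total/3)) = max(22, 31) = 31
Ratio = 31 / 31 = 1.0

1.0


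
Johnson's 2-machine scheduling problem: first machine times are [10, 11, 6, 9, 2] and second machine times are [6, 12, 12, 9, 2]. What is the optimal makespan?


Apply Johnson's rule:
  Group 1 (a <= b): [(5, 2, 2), (3, 6, 12), (4, 9, 9), (2, 11, 12)]
  Group 2 (a > b): [(1, 10, 6)]
Optimal job order: [5, 3, 4, 2, 1]
Schedule:
  Job 5: M1 done at 2, M2 done at 4
  Job 3: M1 done at 8, M2 done at 20
  Job 4: M1 done at 17, M2 done at 29
  Job 2: M1 done at 28, M2 done at 41
  Job 1: M1 done at 38, M2 done at 47
Makespan = 47

47


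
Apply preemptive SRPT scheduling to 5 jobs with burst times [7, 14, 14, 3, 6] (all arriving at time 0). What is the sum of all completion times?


Since all jobs arrive at t=0, SRPT equals SPT ordering.
SPT order: [3, 6, 7, 14, 14]
Completion times:
  Job 1: p=3, C=3
  Job 2: p=6, C=9
  Job 3: p=7, C=16
  Job 4: p=14, C=30
  Job 5: p=14, C=44
Total completion time = 3 + 9 + 16 + 30 + 44 = 102

102


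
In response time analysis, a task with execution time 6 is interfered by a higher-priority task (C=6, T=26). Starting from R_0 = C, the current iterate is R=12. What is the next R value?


R_next = C + ceil(R_prev / T_hp) * C_hp
ceil(12 / 26) = ceil(0.4615) = 1
Interference = 1 * 6 = 6
R_next = 6 + 6 = 12
R_next = R_prev, so the iteration has converged (response time = 12).

12


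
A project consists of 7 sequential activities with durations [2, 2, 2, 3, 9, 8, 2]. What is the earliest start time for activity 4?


Activity 4 starts after activities 1 through 3 complete.
Predecessor durations: [2, 2, 2]
ES = 2 + 2 + 2 = 6

6


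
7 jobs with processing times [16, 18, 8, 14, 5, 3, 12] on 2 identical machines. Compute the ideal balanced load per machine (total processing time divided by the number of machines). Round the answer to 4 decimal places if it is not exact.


Total processing time = 16 + 18 + 8 + 14 + 5 + 3 + 12 = 76
Number of machines = 2
Ideal balanced load = 76 / 2 = 38.0

38.0


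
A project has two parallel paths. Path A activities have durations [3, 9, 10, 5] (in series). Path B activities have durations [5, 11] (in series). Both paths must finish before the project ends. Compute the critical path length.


Path A total = 3 + 9 + 10 + 5 = 27
Path B total = 5 + 11 = 16
Critical path = longest path = max(27, 16) = 27

27


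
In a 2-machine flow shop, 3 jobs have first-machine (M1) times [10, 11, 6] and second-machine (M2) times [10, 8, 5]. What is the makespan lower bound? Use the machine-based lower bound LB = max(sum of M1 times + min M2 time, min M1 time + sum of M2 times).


LB1 = sum(M1 times) + min(M2 times) = 27 + 5 = 32
LB2 = min(M1 times) + sum(M2 times) = 6 + 23 = 29
Lower bound = max(LB1, LB2) = max(32, 29) = 32

32


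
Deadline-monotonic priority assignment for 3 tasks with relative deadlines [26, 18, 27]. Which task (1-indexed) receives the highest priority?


Sort tasks by relative deadline (ascending):
  Task 2: deadline = 18
  Task 1: deadline = 26
  Task 3: deadline = 27
Priority order (highest first): [2, 1, 3]
Highest priority task = 2

2


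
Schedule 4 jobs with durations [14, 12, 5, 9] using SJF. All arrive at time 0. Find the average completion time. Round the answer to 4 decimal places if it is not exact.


SJF order (ascending): [5, 9, 12, 14]
Completion times:
  Job 1: burst=5, C=5
  Job 2: burst=9, C=14
  Job 3: burst=12, C=26
  Job 4: burst=14, C=40
Average completion = 85/4 = 21.25

21.25


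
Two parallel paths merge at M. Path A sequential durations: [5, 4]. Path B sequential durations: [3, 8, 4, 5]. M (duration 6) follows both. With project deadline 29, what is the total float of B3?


Forward pass: ES(B3) = sum of predecessors on chain B = 11
EF = ES + duration = 11 + 4 = 15
Backward pass: LF(M) = deadline = 29; LS(M) = 29 - 6 = 23
LF(B3) = LS(M) - sum(successors on chain B) = 23 - 5 = 18
LS = LF - duration = 18 - 4 = 14
Total float = LS - ES = 14 - 11 = 3

3


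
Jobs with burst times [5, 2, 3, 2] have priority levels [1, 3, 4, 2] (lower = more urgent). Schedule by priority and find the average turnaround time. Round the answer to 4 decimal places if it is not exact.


Sort by priority (ascending = highest first):
Order: [(1, 5), (2, 2), (3, 2), (4, 3)]
Completion times:
  Priority 1, burst=5, C=5
  Priority 2, burst=2, C=7
  Priority 3, burst=2, C=9
  Priority 4, burst=3, C=12
Average turnaround = 33/4 = 8.25

8.25


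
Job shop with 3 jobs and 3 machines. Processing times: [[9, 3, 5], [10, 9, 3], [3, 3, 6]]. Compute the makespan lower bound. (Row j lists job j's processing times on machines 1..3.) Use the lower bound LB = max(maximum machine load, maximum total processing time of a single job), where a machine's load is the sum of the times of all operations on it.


Machine loads:
  Machine 1: 9 + 10 + 3 = 22
  Machine 2: 3 + 9 + 3 = 15
  Machine 3: 5 + 3 + 6 = 14
Max machine load = 22
Job totals:
  Job 1: 17
  Job 2: 22
  Job 3: 12
Max job total = 22
Lower bound = max(22, 22) = 22

22


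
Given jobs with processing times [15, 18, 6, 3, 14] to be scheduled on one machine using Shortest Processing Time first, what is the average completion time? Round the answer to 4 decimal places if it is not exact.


Sort jobs by processing time (SPT order): [3, 6, 14, 15, 18]
Compute completion times sequentially:
  Job 1: processing = 3, completes at 3
  Job 2: processing = 6, completes at 9
  Job 3: processing = 14, completes at 23
  Job 4: processing = 15, completes at 38
  Job 5: processing = 18, completes at 56
Sum of completion times = 129
Average completion time = 129/5 = 25.8

25.8


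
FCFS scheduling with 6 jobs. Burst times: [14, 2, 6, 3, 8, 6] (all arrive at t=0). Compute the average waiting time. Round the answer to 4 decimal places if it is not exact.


FCFS order (as given): [14, 2, 6, 3, 8, 6]
Waiting times:
  Job 1: wait = 0
  Job 2: wait = 14
  Job 3: wait = 16
  Job 4: wait = 22
  Job 5: wait = 25
  Job 6: wait = 33
Sum of waiting times = 110
Average waiting time = 110/6 = 18.3333

18.3333


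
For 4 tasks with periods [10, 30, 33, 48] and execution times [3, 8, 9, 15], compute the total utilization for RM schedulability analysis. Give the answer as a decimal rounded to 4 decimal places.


Compute individual utilizations (exact fractions):
  Task 1: C/T = 3/10 (approx. 0.3)
  Task 2: C/T = 8/30 = 4/15 (approx. 0.2667)
  Task 3: C/T = 9/33 = 3/11 (approx. 0.2727)
  Task 4: C/T = 15/48 = 5/16 (approx. 0.3125)
Total utilization U = 3/10 + 4/15 + 3/11 + 5/16 = 3041/2640
Rounded to 4 decimal places: U = 1.1519
RM (Liu & Layland) bound for 4 tasks = 0.756828; compare with U = 3041/2640 (approx. 1.151894)
U > 1, so the task set is not schedulable (processor overloaded).

1.1519


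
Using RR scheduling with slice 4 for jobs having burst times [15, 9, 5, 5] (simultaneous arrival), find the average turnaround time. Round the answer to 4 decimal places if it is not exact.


Time quantum = 4
Execution trace:
  J1 runs 4 units, time = 4
  J2 runs 4 units, time = 8
  J3 runs 4 units, time = 12
  J4 runs 4 units, time = 16
  J1 runs 4 units, time = 20
  J2 runs 4 units, time = 24
  J3 runs 1 units, time = 25
  J4 runs 1 units, time = 26
  J1 runs 4 units, time = 30
  J2 runs 1 units, time = 31
  J1 runs 3 units, time = 34
Finish times: [34, 31, 25, 26]
Average turnaround = 116/4 = 29.0

29.0


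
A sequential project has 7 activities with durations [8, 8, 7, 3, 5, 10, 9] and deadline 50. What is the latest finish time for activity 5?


LF(activity 5) = deadline - sum of successor durations
Successors: activities 6 through 7 with durations [10, 9]
Sum of successor durations = 19
LF = 50 - 19 = 31

31


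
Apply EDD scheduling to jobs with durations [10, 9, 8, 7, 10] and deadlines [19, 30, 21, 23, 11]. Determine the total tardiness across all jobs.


Sort by due date (EDD order): [(10, 11), (10, 19), (8, 21), (7, 23), (9, 30)]
Compute completion times and tardiness:
  Job 1: p=10, d=11, C=10, tardiness=max(0,10-11)=0
  Job 2: p=10, d=19, C=20, tardiness=max(0,20-19)=1
  Job 3: p=8, d=21, C=28, tardiness=max(0,28-21)=7
  Job 4: p=7, d=23, C=35, tardiness=max(0,35-23)=12
  Job 5: p=9, d=30, C=44, tardiness=max(0,44-30)=14
Total tardiness = 34

34


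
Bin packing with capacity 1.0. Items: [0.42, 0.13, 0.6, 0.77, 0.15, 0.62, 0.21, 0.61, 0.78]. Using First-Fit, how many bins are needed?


Place items sequentially using First-Fit:
  Item 0.42 -> new Bin 1
  Item 0.13 -> Bin 1 (now 0.55)
  Item 0.6 -> new Bin 2
  Item 0.77 -> new Bin 3
  Item 0.15 -> Bin 1 (now 0.7)
  Item 0.62 -> new Bin 4
  Item 0.21 -> Bin 1 (now 0.91)
  Item 0.61 -> new Bin 5
  Item 0.78 -> new Bin 6
Total bins used = 6

6


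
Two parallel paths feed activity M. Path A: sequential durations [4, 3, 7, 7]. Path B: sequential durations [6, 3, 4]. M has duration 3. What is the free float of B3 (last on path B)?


ES(B3) = sum of predecessors on chain B = 9
EF(B3) = ES + duration = 9 + 4 = 13
Successor of B3 is M. ES(M) = max(sum(A), sum(B)) = max(21, 13) = 21
Free float = ES(successor) - EF(current) = 21 - 13 = 8

8


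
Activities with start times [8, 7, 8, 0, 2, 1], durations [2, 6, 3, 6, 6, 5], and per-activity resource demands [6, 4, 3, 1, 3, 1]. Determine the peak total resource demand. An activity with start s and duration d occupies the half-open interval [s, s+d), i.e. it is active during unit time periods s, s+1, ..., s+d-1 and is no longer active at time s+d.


Each activity i is active on [start_i, start_i + duration_i).
Compute total resource usage per time slot:
  t=0: active resources = [1], total = 1
  t=1: active resources = [1, 1], total = 2
  t=2: active resources = [1, 3, 1], total = 5
  t=3: active resources = [1, 3, 1], total = 5
  t=4: active resources = [1, 3, 1], total = 5
  t=5: active resources = [1, 3, 1], total = 5
  t=6: active resources = [3], total = 3
  t=7: active resources = [4, 3], total = 7
  t=8: active resources = [6, 4, 3], total = 13
  t=9: active resources = [6, 4, 3], total = 13
  t=10: active resources = [4, 3], total = 7
  t=11: active resources = [4], total = 4
  t=12: active resources = [4], total = 4
Peak resource demand = 13

13


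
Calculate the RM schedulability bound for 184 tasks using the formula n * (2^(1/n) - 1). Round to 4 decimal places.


Compute 2^(1/184) = 1.0037742087
Subtract 1: 1.0037742087 - 1 = 0.0037742087
Multiply by n: 184 * 0.0037742087 = 0.6944544008
Round to 4 dp: 0.6945

0.6945


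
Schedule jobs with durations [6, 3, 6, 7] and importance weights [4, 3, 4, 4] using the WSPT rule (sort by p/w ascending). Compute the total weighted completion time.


Compute p/w ratios and sort ascending (WSPT): [(3, 3), (6, 4), (6, 4), (7, 4)]
Compute weighted completion times:
  Job (p=3,w=3): C=3, w*C=3*3=9
  Job (p=6,w=4): C=9, w*C=4*9=36
  Job (p=6,w=4): C=15, w*C=4*15=60
  Job (p=7,w=4): C=22, w*C=4*22=88
Total weighted completion time = 193

193


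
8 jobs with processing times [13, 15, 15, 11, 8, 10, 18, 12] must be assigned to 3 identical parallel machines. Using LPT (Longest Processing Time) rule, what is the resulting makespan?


Sort jobs in decreasing order (LPT): [18, 15, 15, 13, 12, 11, 10, 8]
Assign each job to the least loaded machine:
  Machine 1: jobs [18, 11], load = 29
  Machine 2: jobs [15, 13, 8], load = 36
  Machine 3: jobs [15, 12, 10], load = 37
Makespan = max load = 37

37


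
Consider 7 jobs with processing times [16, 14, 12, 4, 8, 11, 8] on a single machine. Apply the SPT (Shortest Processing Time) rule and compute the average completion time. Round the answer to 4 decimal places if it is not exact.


Sort jobs by processing time (SPT order): [4, 8, 8, 11, 12, 14, 16]
Compute completion times sequentially:
  Job 1: processing = 4, completes at 4
  Job 2: processing = 8, completes at 12
  Job 3: processing = 8, completes at 20
  Job 4: processing = 11, completes at 31
  Job 5: processing = 12, completes at 43
  Job 6: processing = 14, completes at 57
  Job 7: processing = 16, completes at 73
Sum of completion times = 240
Average completion time = 240/7 = 34.2857

34.2857


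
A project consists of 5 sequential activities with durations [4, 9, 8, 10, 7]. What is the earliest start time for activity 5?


Activity 5 starts after activities 1 through 4 complete.
Predecessor durations: [4, 9, 8, 10]
ES = 4 + 9 + 8 + 10 = 31

31


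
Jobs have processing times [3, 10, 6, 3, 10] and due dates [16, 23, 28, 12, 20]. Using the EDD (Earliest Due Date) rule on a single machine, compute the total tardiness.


Sort by due date (EDD order): [(3, 12), (3, 16), (10, 20), (10, 23), (6, 28)]
Compute completion times and tardiness:
  Job 1: p=3, d=12, C=3, tardiness=max(0,3-12)=0
  Job 2: p=3, d=16, C=6, tardiness=max(0,6-16)=0
  Job 3: p=10, d=20, C=16, tardiness=max(0,16-20)=0
  Job 4: p=10, d=23, C=26, tardiness=max(0,26-23)=3
  Job 5: p=6, d=28, C=32, tardiness=max(0,32-28)=4
Total tardiness = 7

7


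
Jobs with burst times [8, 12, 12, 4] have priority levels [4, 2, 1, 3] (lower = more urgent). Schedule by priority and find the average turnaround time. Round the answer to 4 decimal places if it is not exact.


Sort by priority (ascending = highest first):
Order: [(1, 12), (2, 12), (3, 4), (4, 8)]
Completion times:
  Priority 1, burst=12, C=12
  Priority 2, burst=12, C=24
  Priority 3, burst=4, C=28
  Priority 4, burst=8, C=36
Average turnaround = 100/4 = 25.0

25.0


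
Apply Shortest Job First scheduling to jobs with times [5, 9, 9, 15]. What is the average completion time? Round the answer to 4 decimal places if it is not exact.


SJF order (ascending): [5, 9, 9, 15]
Completion times:
  Job 1: burst=5, C=5
  Job 2: burst=9, C=14
  Job 3: burst=9, C=23
  Job 4: burst=15, C=38
Average completion = 80/4 = 20.0

20.0


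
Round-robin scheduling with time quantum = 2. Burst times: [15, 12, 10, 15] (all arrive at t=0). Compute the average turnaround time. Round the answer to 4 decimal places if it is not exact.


Time quantum = 2
Execution trace:
  J1 runs 2 units, time = 2
  J2 runs 2 units, time = 4
  J3 runs 2 units, time = 6
  J4 runs 2 units, time = 8
  J1 runs 2 units, time = 10
  J2 runs 2 units, time = 12
  J3 runs 2 units, time = 14
  J4 runs 2 units, time = 16
  J1 runs 2 units, time = 18
  J2 runs 2 units, time = 20
  J3 runs 2 units, time = 22
  J4 runs 2 units, time = 24
  J1 runs 2 units, time = 26
  J2 runs 2 units, time = 28
  J3 runs 2 units, time = 30
  J4 runs 2 units, time = 32
  J1 runs 2 units, time = 34
  J2 runs 2 units, time = 36
  J3 runs 2 units, time = 38
  J4 runs 2 units, time = 40
  J1 runs 2 units, time = 42
  J2 runs 2 units, time = 44
  J4 runs 2 units, time = 46
  J1 runs 2 units, time = 48
  J4 runs 2 units, time = 50
  J1 runs 1 units, time = 51
  J4 runs 1 units, time = 52
Finish times: [51, 44, 38, 52]
Average turnaround = 185/4 = 46.25

46.25


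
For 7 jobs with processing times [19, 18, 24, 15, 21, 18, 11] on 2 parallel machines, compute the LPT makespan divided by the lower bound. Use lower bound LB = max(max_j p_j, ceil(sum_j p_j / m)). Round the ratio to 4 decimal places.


LPT order: [24, 21, 19, 18, 18, 15, 11]
Machine loads after assignment: [68, 58]
LPT makespan = 68
Lower bound = max(max_job, ceil(total/2)) = max(24, 63) = 63
Ratio = 68 / 63 = 1.0794

1.0794


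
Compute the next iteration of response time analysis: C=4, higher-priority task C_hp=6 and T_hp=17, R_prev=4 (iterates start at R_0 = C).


R_next = C + ceil(R_prev / T_hp) * C_hp
ceil(4 / 17) = ceil(0.2353) = 1
Interference = 1 * 6 = 6
R_next = 4 + 6 = 10

10


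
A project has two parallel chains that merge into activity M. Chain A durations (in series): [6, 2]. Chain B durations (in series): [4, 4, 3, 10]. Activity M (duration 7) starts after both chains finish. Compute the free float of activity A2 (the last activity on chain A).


ES(A2) = sum of predecessors on chain A = 6
EF(A2) = ES + duration = 6 + 2 = 8
Successor of A2 is M. ES(M) = max(sum(A), sum(B)) = max(8, 21) = 21
Free float = ES(successor) - EF(current) = 21 - 8 = 13

13


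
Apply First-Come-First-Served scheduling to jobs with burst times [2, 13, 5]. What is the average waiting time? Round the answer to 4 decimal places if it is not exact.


FCFS order (as given): [2, 13, 5]
Waiting times:
  Job 1: wait = 0
  Job 2: wait = 2
  Job 3: wait = 15
Sum of waiting times = 17
Average waiting time = 17/3 = 5.6667

5.6667


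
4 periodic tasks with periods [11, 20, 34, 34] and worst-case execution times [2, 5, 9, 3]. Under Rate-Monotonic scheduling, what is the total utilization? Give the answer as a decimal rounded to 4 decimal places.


Compute individual utilizations (exact fractions):
  Task 1: C/T = 2/11 (approx. 0.1818)
  Task 2: C/T = 5/20 = 1/4 (approx. 0.25)
  Task 3: C/T = 9/34 (approx. 0.2647)
  Task 4: C/T = 3/34 (approx. 0.0882)
Total utilization U = 2/11 + 1/4 + 9/34 + 3/34 = 587/748
Rounded to 4 decimal places: U = 0.7848
RM (Liu & Layland) bound for 4 tasks = 0.756828; compare with U = 587/748 (approx. 0.784759)
bound < U <= 1, so the RM sufficient condition is not met (inconclusive; an exact test such as response-time analysis is needed).

0.7848


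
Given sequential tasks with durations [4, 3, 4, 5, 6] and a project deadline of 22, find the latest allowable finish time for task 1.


LF(activity 1) = deadline - sum of successor durations
Successors: activities 2 through 5 with durations [3, 4, 5, 6]
Sum of successor durations = 18
LF = 22 - 18 = 4

4


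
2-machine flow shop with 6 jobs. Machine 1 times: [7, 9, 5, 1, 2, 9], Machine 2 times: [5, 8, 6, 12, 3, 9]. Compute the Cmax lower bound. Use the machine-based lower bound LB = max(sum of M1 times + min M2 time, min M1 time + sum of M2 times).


LB1 = sum(M1 times) + min(M2 times) = 33 + 3 = 36
LB2 = min(M1 times) + sum(M2 times) = 1 + 43 = 44
Lower bound = max(LB1, LB2) = max(36, 44) = 44

44


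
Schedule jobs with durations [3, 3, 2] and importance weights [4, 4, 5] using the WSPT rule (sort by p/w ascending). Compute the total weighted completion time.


Compute p/w ratios and sort ascending (WSPT): [(2, 5), (3, 4), (3, 4)]
Compute weighted completion times:
  Job (p=2,w=5): C=2, w*C=5*2=10
  Job (p=3,w=4): C=5, w*C=4*5=20
  Job (p=3,w=4): C=8, w*C=4*8=32
Total weighted completion time = 62

62


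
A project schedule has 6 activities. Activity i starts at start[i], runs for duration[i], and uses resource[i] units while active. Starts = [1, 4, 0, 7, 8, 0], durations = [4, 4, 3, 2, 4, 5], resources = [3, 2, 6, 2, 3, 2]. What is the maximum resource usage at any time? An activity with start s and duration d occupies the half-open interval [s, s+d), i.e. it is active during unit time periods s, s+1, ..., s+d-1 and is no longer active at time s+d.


Each activity i is active on [start_i, start_i + duration_i).
Compute total resource usage per time slot:
  t=0: active resources = [6, 2], total = 8
  t=1: active resources = [3, 6, 2], total = 11
  t=2: active resources = [3, 6, 2], total = 11
  t=3: active resources = [3, 2], total = 5
  t=4: active resources = [3, 2, 2], total = 7
  t=5: active resources = [2], total = 2
  t=6: active resources = [2], total = 2
  t=7: active resources = [2, 2], total = 4
  t=8: active resources = [2, 3], total = 5
  t=9: active resources = [3], total = 3
  t=10: active resources = [3], total = 3
  t=11: active resources = [3], total = 3
Peak resource demand = 11

11


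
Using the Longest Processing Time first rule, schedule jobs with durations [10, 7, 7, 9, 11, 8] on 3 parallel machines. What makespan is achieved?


Sort jobs in decreasing order (LPT): [11, 10, 9, 8, 7, 7]
Assign each job to the least loaded machine:
  Machine 1: jobs [11, 7], load = 18
  Machine 2: jobs [10, 7], load = 17
  Machine 3: jobs [9, 8], load = 17
Makespan = max load = 18

18


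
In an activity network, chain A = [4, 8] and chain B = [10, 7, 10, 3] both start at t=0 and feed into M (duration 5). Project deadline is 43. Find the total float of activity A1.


Forward pass: ES(A1) = sum of predecessors on chain A = 0
EF = ES + duration = 0 + 4 = 4
Backward pass: LF(M) = deadline = 43; LS(M) = 43 - 5 = 38
LF(A1) = LS(M) - sum(successors on chain A) = 38 - 8 = 30
LS = LF - duration = 30 - 4 = 26
Total float = LS - ES = 26 - 0 = 26

26


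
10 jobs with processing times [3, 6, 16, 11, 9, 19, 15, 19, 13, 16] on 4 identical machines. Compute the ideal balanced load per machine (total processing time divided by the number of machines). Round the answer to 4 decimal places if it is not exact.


Total processing time = 3 + 6 + 16 + 11 + 9 + 19 + 15 + 19 + 13 + 16 = 127
Number of machines = 4
Ideal balanced load = 127 / 4 = 31.75

31.75


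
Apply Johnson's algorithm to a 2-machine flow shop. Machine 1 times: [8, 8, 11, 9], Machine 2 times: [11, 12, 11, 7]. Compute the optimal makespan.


Apply Johnson's rule:
  Group 1 (a <= b): [(1, 8, 11), (2, 8, 12), (3, 11, 11)]
  Group 2 (a > b): [(4, 9, 7)]
Optimal job order: [1, 2, 3, 4]
Schedule:
  Job 1: M1 done at 8, M2 done at 19
  Job 2: M1 done at 16, M2 done at 31
  Job 3: M1 done at 27, M2 done at 42
  Job 4: M1 done at 36, M2 done at 49
Makespan = 49

49


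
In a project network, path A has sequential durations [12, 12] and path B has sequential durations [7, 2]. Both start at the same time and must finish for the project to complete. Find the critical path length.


Path A total = 12 + 12 = 24
Path B total = 7 + 2 = 9
Critical path = longest path = max(24, 9) = 24

24


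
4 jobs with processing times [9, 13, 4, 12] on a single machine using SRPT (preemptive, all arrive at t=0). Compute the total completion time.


Since all jobs arrive at t=0, SRPT equals SPT ordering.
SPT order: [4, 9, 12, 13]
Completion times:
  Job 1: p=4, C=4
  Job 2: p=9, C=13
  Job 3: p=12, C=25
  Job 4: p=13, C=38
Total completion time = 4 + 13 + 25 + 38 = 80

80


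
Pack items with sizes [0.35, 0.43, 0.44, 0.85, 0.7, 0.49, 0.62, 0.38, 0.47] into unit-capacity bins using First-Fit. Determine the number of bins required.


Place items sequentially using First-Fit:
  Item 0.35 -> new Bin 1
  Item 0.43 -> Bin 1 (now 0.78)
  Item 0.44 -> new Bin 2
  Item 0.85 -> new Bin 3
  Item 0.7 -> new Bin 4
  Item 0.49 -> Bin 2 (now 0.93)
  Item 0.62 -> new Bin 5
  Item 0.38 -> Bin 5 (now 1.0)
  Item 0.47 -> new Bin 6
Total bins used = 6

6


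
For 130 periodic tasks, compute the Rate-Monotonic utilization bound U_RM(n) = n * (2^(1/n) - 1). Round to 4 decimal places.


Compute 2^(1/130) = 1.0053461413
Subtract 1: 1.0053461413 - 1 = 0.0053461413
Multiply by n: 130 * 0.0053461413 = 0.6949983690
Round to 4 dp: 0.6950

0.6950


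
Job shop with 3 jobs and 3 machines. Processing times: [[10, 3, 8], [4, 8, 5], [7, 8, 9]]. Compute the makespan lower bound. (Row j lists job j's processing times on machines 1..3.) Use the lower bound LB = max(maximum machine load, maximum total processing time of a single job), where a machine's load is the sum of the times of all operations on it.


Machine loads:
  Machine 1: 10 + 4 + 7 = 21
  Machine 2: 3 + 8 + 8 = 19
  Machine 3: 8 + 5 + 9 = 22
Max machine load = 22
Job totals:
  Job 1: 21
  Job 2: 17
  Job 3: 24
Max job total = 24
Lower bound = max(22, 24) = 24

24


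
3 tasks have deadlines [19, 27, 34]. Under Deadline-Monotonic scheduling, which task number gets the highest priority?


Sort tasks by relative deadline (ascending):
  Task 1: deadline = 19
  Task 2: deadline = 27
  Task 3: deadline = 34
Priority order (highest first): [1, 2, 3]
Highest priority task = 1

1


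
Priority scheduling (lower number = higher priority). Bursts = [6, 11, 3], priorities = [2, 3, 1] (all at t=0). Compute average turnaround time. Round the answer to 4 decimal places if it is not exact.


Sort by priority (ascending = highest first):
Order: [(1, 3), (2, 6), (3, 11)]
Completion times:
  Priority 1, burst=3, C=3
  Priority 2, burst=6, C=9
  Priority 3, burst=11, C=20
Average turnaround = 32/3 = 10.6667

10.6667
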